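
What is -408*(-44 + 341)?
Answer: -121176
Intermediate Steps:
-408*(-44 + 341) = -408*297 = -121176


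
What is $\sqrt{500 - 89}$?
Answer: $\sqrt{411} \approx 20.273$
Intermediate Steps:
$\sqrt{500 - 89} = \sqrt{411}$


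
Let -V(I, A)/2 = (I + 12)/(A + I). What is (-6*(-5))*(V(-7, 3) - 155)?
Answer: -4575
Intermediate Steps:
V(I, A) = -2*(12 + I)/(A + I) (V(I, A) = -2*(I + 12)/(A + I) = -2*(12 + I)/(A + I))
(-6*(-5))*(V(-7, 3) - 155) = (-6*(-5))*(2*(-12 - 1*(-7))/(3 - 7) - 155) = 30*(2*(-12 + 7)/(-4) - 155) = 30*(2*(-¼)*(-5) - 155) = 30*(5/2 - 155) = 30*(-305/2) = -4575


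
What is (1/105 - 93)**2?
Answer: 95335696/11025 ≈ 8647.2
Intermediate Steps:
(1/105 - 93)**2 = (-9764/105)**2 = 95335696/11025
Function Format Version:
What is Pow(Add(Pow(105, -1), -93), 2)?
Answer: Rational(95335696, 11025) ≈ 8647.2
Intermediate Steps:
Pow(Add(Pow(105, -1), -93), 2) = Pow(Add(Rational(1, 105), -93), 2) = Pow(Rational(-9764, 105), 2) = Rational(95335696, 11025)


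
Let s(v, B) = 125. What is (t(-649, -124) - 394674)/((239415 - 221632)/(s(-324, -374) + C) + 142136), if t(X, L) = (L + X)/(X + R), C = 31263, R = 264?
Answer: -681338047028/245376040305 ≈ -2.7767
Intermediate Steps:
t(X, L) = (L + X)/(264 + X) (t(X, L) = (L + X)/(X + 264) = (L + X)/(264 + X))
(t(-649, -124) - 394674)/((239415 - 221632)/(s(-324, -374) + C) + 142136) = ((-124 - 649)/(264 - 649) - 394674)/((239415 - 221632)/(125 + 31263) + 142136) = (-773/(-385) - 394674)/(17783/31388 + 142136) = (-1/385*(-773) - 394674)/(17783*(1/31388) + 142136) = (773/385 - 394674)/(17783/31388 + 142136) = -151948717/(385*4461382551/31388) = -151948717/385*31388/4461382551 = -681338047028/245376040305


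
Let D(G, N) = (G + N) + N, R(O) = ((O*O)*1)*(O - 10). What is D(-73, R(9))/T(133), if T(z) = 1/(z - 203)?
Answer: 16450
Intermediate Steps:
R(O) = O**2*(-10 + O) (R(O) = (O**2*1)*(-10 + O) = O**2*(-10 + O))
D(G, N) = G + 2*N
T(z) = 1/(-203 + z)
D(-73, R(9))/T(133) = (-73 + 2*(9**2*(-10 + 9)))/(1/(-203 + 133)) = (-73 + 2*(81*(-1)))/(1/(-70)) = (-73 + 2*(-81))/(-1/70) = (-73 - 162)*(-70) = -235*(-70) = 16450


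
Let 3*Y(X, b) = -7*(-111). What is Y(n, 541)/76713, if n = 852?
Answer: 37/10959 ≈ 0.0033762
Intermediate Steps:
Y(X, b) = 259 (Y(X, b) = (-7*(-111))/3 = (⅓)*777 = 259)
Y(n, 541)/76713 = 259/76713 = 259*(1/76713) = 37/10959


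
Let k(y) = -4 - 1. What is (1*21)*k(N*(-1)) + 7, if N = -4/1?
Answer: -98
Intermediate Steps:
N = -4 (N = -4*1 = -4)
k(y) = -5
(1*21)*k(N*(-1)) + 7 = (1*21)*(-5) + 7 = 21*(-5) + 7 = -105 + 7 = -98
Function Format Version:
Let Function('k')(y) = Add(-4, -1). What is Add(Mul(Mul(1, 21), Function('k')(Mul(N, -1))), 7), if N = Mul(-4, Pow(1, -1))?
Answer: -98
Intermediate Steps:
N = -4 (N = Mul(-4, 1) = -4)
Function('k')(y) = -5
Add(Mul(Mul(1, 21), Function('k')(Mul(N, -1))), 7) = Add(Mul(Mul(1, 21), -5), 7) = Add(Mul(21, -5), 7) = Add(-105, 7) = -98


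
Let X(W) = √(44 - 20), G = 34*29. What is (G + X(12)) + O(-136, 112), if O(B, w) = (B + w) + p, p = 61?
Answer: 1023 + 2*√6 ≈ 1027.9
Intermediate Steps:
G = 986
O(B, w) = 61 + B + w (O(B, w) = (B + w) + 61 = 61 + B + w)
X(W) = 2*√6 (X(W) = √24 = 2*√6)
(G + X(12)) + O(-136, 112) = (986 + 2*√6) + (61 - 136 + 112) = (986 + 2*√6) + 37 = 1023 + 2*√6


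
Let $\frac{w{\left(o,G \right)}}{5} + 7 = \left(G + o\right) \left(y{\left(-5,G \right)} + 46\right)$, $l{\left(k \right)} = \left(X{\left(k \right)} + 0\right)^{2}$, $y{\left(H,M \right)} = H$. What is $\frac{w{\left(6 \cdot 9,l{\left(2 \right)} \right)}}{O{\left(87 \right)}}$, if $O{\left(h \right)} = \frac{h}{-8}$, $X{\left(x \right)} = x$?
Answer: $- \frac{94840}{87} \approx -1090.1$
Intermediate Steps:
$l{\left(k \right)} = k^{2}$ ($l{\left(k \right)} = \left(k + 0\right)^{2} = k^{2}$)
$O{\left(h \right)} = - \frac{h}{8}$ ($O{\left(h \right)} = h \left(- \frac{1}{8}\right) = - \frac{h}{8}$)
$w{\left(o,G \right)} = -35 + 205 G + 205 o$ ($w{\left(o,G \right)} = -35 + 5 \left(G + o\right) \left(-5 + 46\right) = -35 + 5 \left(G + o\right) 41 = -35 + 5 \left(41 G + 41 o\right) = -35 + \left(205 G + 205 o\right) = -35 + 205 G + 205 o$)
$\frac{w{\left(6 \cdot 9,l{\left(2 \right)} \right)}}{O{\left(87 \right)}} = \frac{-35 + 205 \cdot 2^{2} + 205 \cdot 6 \cdot 9}{\left(- \frac{1}{8}\right) 87} = \frac{-35 + 205 \cdot 4 + 205 \cdot 54}{- \frac{87}{8}} = \left(-35 + 820 + 11070\right) \left(- \frac{8}{87}\right) = 11855 \left(- \frac{8}{87}\right) = - \frac{94840}{87}$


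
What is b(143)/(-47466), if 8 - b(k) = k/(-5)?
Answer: -61/79110 ≈ -0.00077108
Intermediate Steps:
b(k) = 8 + k/5 (b(k) = 8 - k/(-5) = 8 - k*(-1)/5 = 8 - (-1)*k/5 = 8 + k/5)
b(143)/(-47466) = (8 + (⅕)*143)/(-47466) = (8 + 143/5)*(-1/47466) = (183/5)*(-1/47466) = -61/79110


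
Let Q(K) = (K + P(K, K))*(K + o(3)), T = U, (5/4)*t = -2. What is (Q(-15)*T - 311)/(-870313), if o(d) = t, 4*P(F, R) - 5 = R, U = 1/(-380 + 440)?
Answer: 36739/104437560 ≈ 0.00035178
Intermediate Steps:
t = -8/5 (t = (4/5)*(-2) = -8/5 ≈ -1.6000)
U = 1/60 ≈ 0.016667
P(F, R) = 5/4 + R/4
o(d) = -8/5
T = 1/60 ≈ 0.016667
Q(K) = (-8/5 + K)*(5/4 + 5*K/4) (Q(K) = (K + (5/4 + K/4))*(K - 8/5) = (5/4 + 5*K/4)*(-8/5 + K) = (-8/5 + K)*(5/4 + 5*K/4))
(Q(-15)*T - 311)/(-870313) = ((-2 - 3/4*(-15) + (5/4)*(-15)**2)*(1/60) - 311)/(-870313) = ((-2 + 45/4 + (5/4)*225)*(1/60) - 311)*(-1/870313) = ((-2 + 45/4 + 1125/4)*(1/60) - 311)*(-1/870313) = ((581/2)*(1/60) - 311)*(-1/870313) = (581/120 - 311)*(-1/870313) = -36739/120*(-1/870313) = 36739/104437560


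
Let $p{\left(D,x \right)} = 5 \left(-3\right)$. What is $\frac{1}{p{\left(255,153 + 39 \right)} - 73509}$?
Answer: $- \frac{1}{73524} \approx -1.3601 \cdot 10^{-5}$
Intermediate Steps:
$p{\left(D,x \right)} = -15$
$\frac{1}{p{\left(255,153 + 39 \right)} - 73509} = \frac{1}{-15 - 73509} = \frac{1}{-73524} = - \frac{1}{73524}$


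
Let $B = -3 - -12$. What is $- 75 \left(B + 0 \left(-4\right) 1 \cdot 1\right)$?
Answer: $-675$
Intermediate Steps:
$B = 9$ ($B = -3 + 12 = 9$)
$- 75 \left(B + 0 \left(-4\right) 1 \cdot 1\right) = - 75 \left(9 + 0 \left(-4\right) 1 \cdot 1\right) = - 75 \left(9 + 0 \cdot 1\right) = - 75 \left(9 + 0\right) = \left(-75\right) 9 = -675$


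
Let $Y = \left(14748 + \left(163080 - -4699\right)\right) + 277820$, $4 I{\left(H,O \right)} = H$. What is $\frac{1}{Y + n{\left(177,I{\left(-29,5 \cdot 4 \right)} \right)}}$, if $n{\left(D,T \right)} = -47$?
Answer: $\frac{1}{460300} \approx 2.1725 \cdot 10^{-6}$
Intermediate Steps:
$I{\left(H,O \right)} = \frac{H}{4}$
$Y = 460347$ ($Y = \left(14748 + \left(163080 + 4699\right)\right) + 277820 = \left(14748 + 167779\right) + 277820 = 182527 + 277820 = 460347$)
$\frac{1}{Y + n{\left(177,I{\left(-29,5 \cdot 4 \right)} \right)}} = \frac{1}{460347 - 47} = \frac{1}{460300}$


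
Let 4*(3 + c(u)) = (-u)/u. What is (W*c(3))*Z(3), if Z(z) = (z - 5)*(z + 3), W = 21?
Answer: 819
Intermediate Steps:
Z(z) = (-5 + z)*(3 + z)
c(u) = -13/4 (c(u) = -3 + ((-u)/u)/4 = -3 + (1/4)*(-1) = -3 - 1/4 = -13/4)
(W*c(3))*Z(3) = (21*(-13/4))*(-15 + 3**2 - 2*3) = -273*(-15 + 9 - 6)/4 = -273/4*(-12) = 819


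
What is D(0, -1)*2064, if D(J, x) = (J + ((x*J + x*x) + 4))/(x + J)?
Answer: -10320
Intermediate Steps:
D(J, x) = (4 + J + x² + J*x)/(J + x) (D(J, x) = (J + ((J*x + x²) + 4))/(J + x) = (J + ((x² + J*x) + 4))/(J + x) = (J + (4 + x² + J*x))/(J + x) = (4 + J + x² + J*x)/(J + x))
D(0, -1)*2064 = ((4 + 0 + (-1)² + 0*(-1))/(0 - 1))*2064 = ((4 + 0 + 1 + 0)/(-1))*2064 = -1*5*2064 = -5*2064 = -10320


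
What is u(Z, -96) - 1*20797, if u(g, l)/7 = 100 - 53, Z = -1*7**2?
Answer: -20468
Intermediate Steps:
Z = -49 (Z = -1*49 = -49)
u(g, l) = 329 (u(g, l) = 7*(100 - 53) = 7*47 = 329)
u(Z, -96) - 1*20797 = 329 - 1*20797 = 329 - 20797 = -20468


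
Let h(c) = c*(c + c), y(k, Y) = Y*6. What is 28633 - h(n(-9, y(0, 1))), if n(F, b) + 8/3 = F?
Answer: 255247/9 ≈ 28361.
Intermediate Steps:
y(k, Y) = 6*Y
n(F, b) = -8/3 + F
h(c) = 2*c² (h(c) = c*(2*c) = 2*c²)
28633 - h(n(-9, y(0, 1))) = 28633 - 2*(-8/3 - 9)² = 28633 - 2*(-35/3)² = 28633 - 2*1225/9 = 28633 - 1*2450/9 = 28633 - 2450/9 = 255247/9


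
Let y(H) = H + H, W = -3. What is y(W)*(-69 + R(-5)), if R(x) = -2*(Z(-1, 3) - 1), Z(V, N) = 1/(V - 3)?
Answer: 399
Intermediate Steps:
y(H) = 2*H
Z(V, N) = 1/(-3 + V)
R(x) = 5/2 (R(x) = -2*(1/(-3 - 1) - 1) = -2*(1/(-4) - 1) = -2*(-1/4 - 1) = -2*(-5/4) = 5/2)
y(W)*(-69 + R(-5)) = (2*(-3))*(-69 + 5/2) = -6*(-133/2) = 399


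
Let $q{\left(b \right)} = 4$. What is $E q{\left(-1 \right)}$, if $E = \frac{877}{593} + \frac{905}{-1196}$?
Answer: $\frac{512227}{177307} \approx 2.8889$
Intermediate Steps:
$E = \frac{512227}{709228}$ ($E = 877 \cdot \frac{1}{593} + 905 \left(- \frac{1}{1196}\right) = \frac{877}{593} - \frac{905}{1196} = \frac{512227}{709228} \approx 0.72223$)
$E q{\left(-1 \right)} = \frac{512227}{709228} \cdot 4 = \frac{512227}{177307}$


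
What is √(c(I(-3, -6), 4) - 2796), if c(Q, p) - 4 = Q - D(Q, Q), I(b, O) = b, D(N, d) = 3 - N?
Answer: I*√2801 ≈ 52.924*I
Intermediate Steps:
c(Q, p) = 1 + 2*Q (c(Q, p) = 4 + (Q - (3 - Q)) = 4 + (Q + (-3 + Q)) = 4 + (-3 + 2*Q) = 1 + 2*Q)
√(c(I(-3, -6), 4) - 2796) = √((1 + 2*(-3)) - 2796) = √((1 - 6) - 2796) = √(-5 - 2796) = √(-2801) = I*√2801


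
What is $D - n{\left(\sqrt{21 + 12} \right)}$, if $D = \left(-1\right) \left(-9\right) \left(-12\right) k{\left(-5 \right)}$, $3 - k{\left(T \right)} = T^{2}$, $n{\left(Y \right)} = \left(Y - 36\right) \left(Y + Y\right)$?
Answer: $2310 + 72 \sqrt{33} \approx 2723.6$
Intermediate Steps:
$n{\left(Y \right)} = 2 Y \left(-36 + Y\right)$ ($n{\left(Y \right)} = \left(-36 + Y\right) 2 Y = 2 Y \left(-36 + Y\right)$)
$k{\left(T \right)} = 3 - T^{2}$
$D = 2376$ ($D = \left(-1\right) \left(-9\right) \left(-12\right) \left(3 - \left(-5\right)^{2}\right) = 9 \left(-12\right) \left(3 - 25\right) = - 108 \left(3 - 25\right) = \left(-108\right) \left(-22\right) = 2376$)
$D - n{\left(\sqrt{21 + 12} \right)} = 2376 - 2 \sqrt{21 + 12} \left(-36 + \sqrt{21 + 12}\right) = 2376 - 2 \sqrt{33} \left(-36 + \sqrt{33}\right)$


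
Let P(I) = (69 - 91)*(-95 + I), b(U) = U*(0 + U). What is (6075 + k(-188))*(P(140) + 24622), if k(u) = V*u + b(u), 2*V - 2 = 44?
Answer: 876629040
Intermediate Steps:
V = 23 (V = 1 + (½)*44 = 1 + 22 = 23)
b(U) = U² (b(U) = U*U = U²)
k(u) = u² + 23*u (k(u) = 23*u + u² = u² + 23*u)
P(I) = 2090 - 22*I (P(I) = -22*(-95 + I) = 2090 - 22*I)
(6075 + k(-188))*(P(140) + 24622) = (6075 - 188*(23 - 188))*((2090 - 22*140) + 24622) = (6075 - 188*(-165))*((2090 - 3080) + 24622) = (6075 + 31020)*(-990 + 24622) = 37095*23632 = 876629040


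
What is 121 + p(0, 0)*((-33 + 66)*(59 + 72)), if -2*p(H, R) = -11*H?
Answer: 121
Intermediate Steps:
p(H, R) = 11*H/2 (p(H, R) = -(-11)*H/2 = 11*H/2)
121 + p(0, 0)*((-33 + 66)*(59 + 72)) = 121 + ((11/2)*0)*((-33 + 66)*(59 + 72)) = 121 + 0*(33*131) = 121 + 0*4323 = 121 + 0 = 121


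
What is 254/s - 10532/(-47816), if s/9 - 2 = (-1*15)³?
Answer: 76893665/362887578 ≈ 0.21189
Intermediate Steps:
s = -30357 (s = 18 + 9*(-1*15)³ = 18 + 9*(-15)³ = 18 + 9*(-3375) = 18 - 30375 = -30357)
254/s - 10532/(-47816) = 254/(-30357) - 10532/(-47816) = 254*(-1/30357) - 10532*(-1/47816) = -254/30357 + 2633/11954 = 76893665/362887578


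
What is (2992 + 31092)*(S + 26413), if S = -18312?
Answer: 276114484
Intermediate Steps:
(2992 + 31092)*(S + 26413) = (2992 + 31092)*(-18312 + 26413) = 34084*8101 = 276114484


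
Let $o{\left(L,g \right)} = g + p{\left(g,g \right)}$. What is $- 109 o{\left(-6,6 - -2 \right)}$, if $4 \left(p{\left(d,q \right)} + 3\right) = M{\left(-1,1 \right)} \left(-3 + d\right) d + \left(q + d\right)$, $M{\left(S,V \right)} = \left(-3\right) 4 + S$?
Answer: $13189$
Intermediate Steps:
$M{\left(S,V \right)} = -12 + S$
$p{\left(d,q \right)} = -3 + \frac{d}{4} + \frac{q}{4} + \frac{d \left(39 - 13 d\right)}{4}$ ($p{\left(d,q \right)} = -3 + \frac{\left(-12 - 1\right) \left(-3 + d\right) d + \left(q + d\right)}{4} = -3 + \frac{- 13 \left(-3 + d\right) d + \left(d + q\right)}{4} = -3 + \frac{\left(39 - 13 d\right) d + \left(d + q\right)}{4} = -3 + \frac{d \left(39 - 13 d\right) + \left(d + q\right)}{4} = -3 + \frac{d + q + d \left(39 - 13 d\right)}{4} = -3 + \left(\frac{d}{4} + \frac{q}{4} + \frac{d \left(39 - 13 d\right)}{4}\right) = -3 + \frac{d}{4} + \frac{q}{4} + \frac{d \left(39 - 13 d\right)}{4}$)
$o{\left(L,g \right)} = -3 - \frac{13 g^{2}}{4} + \frac{45 g}{4}$ ($o{\left(L,g \right)} = g + \left(-3 + 10 g - \frac{13 g^{2}}{4} + \frac{g}{4}\right) = g - \left(3 - \frac{41 g}{4} + \frac{13 g^{2}}{4}\right) = -3 - \frac{13 g^{2}}{4} + \frac{45 g}{4}$)
$- 109 o{\left(-6,6 - -2 \right)} = - 109 \left(-3 - \frac{13 \left(6 - -2\right)^{2}}{4} + \frac{45 \left(6 - -2\right)}{4}\right) = - 109 \left(-3 - \frac{13 \left(6 + 2\right)^{2}}{4} + \frac{45 \left(6 + 2\right)}{4}\right) = - 109 \left(-3 - \frac{13 \cdot 8^{2}}{4} + \frac{45}{4} \cdot 8\right) = - 109 \left(-3 - 208 + 90\right) = \left(-109\right) \left(-121\right) = 13189$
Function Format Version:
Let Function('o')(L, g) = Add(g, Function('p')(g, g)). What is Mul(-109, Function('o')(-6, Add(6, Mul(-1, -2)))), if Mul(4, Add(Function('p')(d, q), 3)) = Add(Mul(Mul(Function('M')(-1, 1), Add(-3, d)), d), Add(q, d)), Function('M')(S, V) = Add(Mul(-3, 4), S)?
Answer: 13189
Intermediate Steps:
Function('M')(S, V) = Add(-12, S)
Function('p')(d, q) = Add(-3, Mul(Rational(1, 4), d), Mul(Rational(1, 4), q), Mul(Rational(1, 4), d, Add(39, Mul(-13, d)))) (Function('p')(d, q) = Add(-3, Mul(Rational(1, 4), Add(Mul(Mul(Add(-12, -1), Add(-3, d)), d), Add(q, d)))) = Add(-3, Mul(Rational(1, 4), Add(Mul(Mul(-13, Add(-3, d)), d), Add(d, q)))) = Add(-3, Mul(Rational(1, 4), Add(Mul(Add(39, Mul(-13, d)), d), Add(d, q)))) = Add(-3, Mul(Rational(1, 4), Add(Mul(d, Add(39, Mul(-13, d))), Add(d, q)))) = Add(-3, Mul(Rational(1, 4), Add(d, q, Mul(d, Add(39, Mul(-13, d)))))) = Add(-3, Add(Mul(Rational(1, 4), d), Mul(Rational(1, 4), q), Mul(Rational(1, 4), d, Add(39, Mul(-13, d))))) = Add(-3, Mul(Rational(1, 4), d), Mul(Rational(1, 4), q), Mul(Rational(1, 4), d, Add(39, Mul(-13, d)))))
Function('o')(L, g) = Add(-3, Mul(Rational(-13, 4), Pow(g, 2)), Mul(Rational(45, 4), g)) (Function('o')(L, g) = Add(g, Add(-3, Mul(10, g), Mul(Rational(-13, 4), Pow(g, 2)), Mul(Rational(1, 4), g))) = Add(g, Add(-3, Mul(Rational(-13, 4), Pow(g, 2)), Mul(Rational(41, 4), g))) = Add(-3, Mul(Rational(-13, 4), Pow(g, 2)), Mul(Rational(45, 4), g)))
Mul(-109, Function('o')(-6, Add(6, Mul(-1, -2)))) = Mul(-109, Add(-3, Mul(Rational(-13, 4), Pow(Add(6, Mul(-1, -2)), 2)), Mul(Rational(45, 4), Add(6, Mul(-1, -2))))) = Mul(-109, Add(-3, Mul(Rational(-13, 4), Pow(Add(6, 2), 2)), Mul(Rational(45, 4), Add(6, 2)))) = Mul(-109, Add(-3, Mul(Rational(-13, 4), Pow(8, 2)), Mul(Rational(45, 4), 8))) = Mul(-109, Add(-3, Mul(Rational(-13, 4), 64), 90)) = Mul(-109, Add(-3, -208, 90)) = Mul(-109, -121) = 13189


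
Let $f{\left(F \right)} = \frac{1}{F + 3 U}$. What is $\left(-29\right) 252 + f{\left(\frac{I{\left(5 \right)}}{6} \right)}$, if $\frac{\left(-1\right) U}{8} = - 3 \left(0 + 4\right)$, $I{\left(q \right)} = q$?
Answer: $- \frac{12664758}{1733} \approx -7308.0$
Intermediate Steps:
$U = 96$ ($U = - 8 \left(- 3 \left(0 + 4\right)\right) = - 8 \left(\left(-3\right) 4\right) = \left(-8\right) \left(-12\right) = 96$)
$f{\left(F \right)} = \frac{1}{288 + F}$ ($f{\left(F \right)} = \frac{1}{F + 3 \cdot 96} = \frac{1}{F + 288} = \frac{1}{288 + F}$)
$\left(-29\right) 252 + f{\left(\frac{I{\left(5 \right)}}{6} \right)} = \left(-29\right) 252 + \frac{1}{288 + \frac{5}{6}} = -7308 + \frac{1}{288 + 5 \cdot \frac{1}{6}} = -7308 + \frac{1}{288 + \frac{5}{6}} = -7308 + \frac{1}{\frac{1733}{6}} = -7308 + \frac{6}{1733} = - \frac{12664758}{1733}$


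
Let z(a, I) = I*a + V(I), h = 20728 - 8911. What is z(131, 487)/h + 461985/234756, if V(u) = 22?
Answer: 757080367/102744876 ≈ 7.3685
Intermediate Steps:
h = 11817
z(a, I) = 22 + I*a (z(a, I) = I*a + 22 = 22 + I*a)
z(131, 487)/h + 461985/234756 = (22 + 487*131)/11817 + 461985/234756 = (22 + 63797)*(1/11817) + 461985*(1/234756) = 63819*(1/11817) + 153995/78252 = 7091/1313 + 153995/78252 = 757080367/102744876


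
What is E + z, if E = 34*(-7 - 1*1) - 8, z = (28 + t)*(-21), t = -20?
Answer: -448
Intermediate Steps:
z = -168 (z = (28 - 20)*(-21) = 8*(-21) = -168)
E = -280 (E = 34*(-7 - 1) - 8 = 34*(-8) - 8 = -272 - 8 = -280)
E + z = -280 - 168 = -448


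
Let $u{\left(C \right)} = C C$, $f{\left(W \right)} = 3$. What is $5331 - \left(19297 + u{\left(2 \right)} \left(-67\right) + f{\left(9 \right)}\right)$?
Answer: $-13701$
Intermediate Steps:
$u{\left(C \right)} = C^{2}$
$5331 - \left(19297 + u{\left(2 \right)} \left(-67\right) + f{\left(9 \right)}\right) = 5331 - \left(19300 + 2^{2} \left(-67\right)\right) = 5331 - \left(19300 - 268\right) = 5331 - 19032 = -13701$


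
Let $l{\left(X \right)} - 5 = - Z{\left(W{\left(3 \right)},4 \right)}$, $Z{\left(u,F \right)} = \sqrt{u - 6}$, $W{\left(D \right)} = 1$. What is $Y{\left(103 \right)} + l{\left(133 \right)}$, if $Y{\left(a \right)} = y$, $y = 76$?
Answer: $81 - i \sqrt{5} \approx 81.0 - 2.2361 i$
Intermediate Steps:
$Y{\left(a \right)} = 76$
$Z{\left(u,F \right)} = \sqrt{-6 + u}$
$l{\left(X \right)} = 5 - i \sqrt{5}$ ($l{\left(X \right)} = 5 - \sqrt{-6 + 1} = 5 - \sqrt{-5} = 5 - i \sqrt{5}$)
$Y{\left(103 \right)} + l{\left(133 \right)} = 76 + \left(5 - i \sqrt{5}\right) = 81 - i \sqrt{5}$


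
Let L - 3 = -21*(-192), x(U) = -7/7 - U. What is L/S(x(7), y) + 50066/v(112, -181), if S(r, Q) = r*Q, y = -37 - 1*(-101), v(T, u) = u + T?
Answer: -25912207/35328 ≈ -733.47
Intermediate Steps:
x(U) = -1 - U (x(U) = -7*1/7 - U = -1 - U)
v(T, u) = T + u
y = 64 (y = -37 + 101 = 64)
L = 4035 (L = 3 - 21*(-192) = 3 + 4032 = 4035)
S(r, Q) = Q*r
L/S(x(7), y) + 50066/v(112, -181) = 4035/((64*(-1 - 1*7))) + 50066/(112 - 181) = 4035/((64*(-1 - 7))) + 50066/(-69) = 4035/((64*(-8))) + 50066*(-1/69) = 4035/(-512) - 50066/69 = 4035*(-1/512) - 50066/69 = -4035/512 - 50066/69 = -25912207/35328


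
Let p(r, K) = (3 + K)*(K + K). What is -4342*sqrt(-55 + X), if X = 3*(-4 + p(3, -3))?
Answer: -4342*I*sqrt(67) ≈ -35541.0*I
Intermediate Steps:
p(r, K) = 2*K*(3 + K) (p(r, K) = (3 + K)*(2*K) = 2*K*(3 + K))
X = -12 (X = 3*(-4 + 2*(-3)*(3 - 3)) = 3*(-4 + 2*(-3)*0) = 3*(-4 + 0) = 3*(-4) = -12)
-4342*sqrt(-55 + X) = -4342*sqrt(-55 - 12) = -4342*I*sqrt(67)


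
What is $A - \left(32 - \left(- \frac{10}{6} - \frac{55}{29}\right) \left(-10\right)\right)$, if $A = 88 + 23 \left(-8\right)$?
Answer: $- \frac{8036}{87} \approx -92.368$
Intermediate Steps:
$A = -96$ ($A = 88 - 184 = -96$)
$A - \left(32 - \left(- \frac{10}{6} - \frac{55}{29}\right) \left(-10\right)\right) = -96 - \left(32 - \left(- \frac{10}{6} - \frac{55}{29}\right) \left(-10\right)\right) = -96 - \left(32 - \left(\left(-10\right) \frac{1}{6} - \frac{55}{29}\right) \left(-10\right)\right) = -96 - \left(32 - \left(- \frac{5}{3} - \frac{55}{29}\right) \left(-10\right)\right) = -96 - - \frac{316}{87} = -96 + \left(\frac{3100}{87} - 32\right) = -96 + \frac{316}{87} = - \frac{8036}{87}$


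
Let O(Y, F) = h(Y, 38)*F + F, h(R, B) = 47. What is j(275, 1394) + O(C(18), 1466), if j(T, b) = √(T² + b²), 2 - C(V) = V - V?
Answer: 70368 + √2018861 ≈ 71789.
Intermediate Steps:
C(V) = 2 (C(V) = 2 - (V - V) = 2 - 1*0 = 2 + 0 = 2)
O(Y, F) = 48*F (O(Y, F) = 47*F + F = 48*F)
j(275, 1394) + O(C(18), 1466) = √(275² + 1394²) + 48*1466 = √(75625 + 1943236) + 70368 = √2018861 + 70368 = 70368 + √2018861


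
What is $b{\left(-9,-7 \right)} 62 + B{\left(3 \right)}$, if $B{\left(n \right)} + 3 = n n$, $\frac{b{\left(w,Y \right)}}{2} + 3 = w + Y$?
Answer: $-2350$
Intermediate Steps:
$b{\left(w,Y \right)} = -6 + 2 Y + 2 w$ ($b{\left(w,Y \right)} = -6 + 2 \left(w + Y\right) = -6 + 2 \left(Y + w\right) = -6 + \left(2 Y + 2 w\right) = -6 + 2 Y + 2 w$)
$B{\left(n \right)} = -3 + n^{2}$ ($B{\left(n \right)} = -3 + n n = -3 + n^{2}$)
$b{\left(-9,-7 \right)} 62 + B{\left(3 \right)} = \left(-6 + 2 \left(-7\right) + 2 \left(-9\right)\right) 62 - \left(3 - 3^{2}\right) = \left(-6 - 14 - 18\right) 62 + \left(-3 + 9\right) = \left(-38\right) 62 + 6 = -2356 + 6 = -2350$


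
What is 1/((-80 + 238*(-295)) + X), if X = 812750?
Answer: 1/742460 ≈ 1.3469e-6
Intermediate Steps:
1/((-80 + 238*(-295)) + X) = 1/((-80 + 238*(-295)) + 812750) = 1/((-80 - 70210) + 812750) = 1/(-70290 + 812750) = 1/742460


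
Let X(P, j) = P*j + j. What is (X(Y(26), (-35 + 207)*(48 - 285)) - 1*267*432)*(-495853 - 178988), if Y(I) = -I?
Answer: -609891602796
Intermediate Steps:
X(P, j) = j + P*j
(X(Y(26), (-35 + 207)*(48 - 285)) - 1*267*432)*(-495853 - 178988) = (((-35 + 207)*(48 - 285))*(1 - 1*26) - 1*267*432)*(-495853 - 178988) = ((172*(-237))*(1 - 26) - 267*432)*(-674841) = (-40764*(-25) - 115344)*(-674841) = (1019100 - 115344)*(-674841) = 903756*(-674841) = -609891602796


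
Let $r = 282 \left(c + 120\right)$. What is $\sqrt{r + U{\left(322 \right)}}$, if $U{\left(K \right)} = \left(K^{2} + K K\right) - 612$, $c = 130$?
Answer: $2 \sqrt{69314} \approx 526.55$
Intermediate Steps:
$U{\left(K \right)} = -612 + 2 K^{2}$ ($U{\left(K \right)} = \left(K^{2} + K^{2}\right) - 612 = 2 K^{2} - 612 = -612 + 2 K^{2}$)
$r = 70500$ ($r = 282 \left(130 + 120\right) = 282 \cdot 250 = 70500$)
$\sqrt{r + U{\left(322 \right)}} = \sqrt{70500 - \left(612 - 2 \cdot 322^{2}\right)} = \sqrt{70500 + \left(-612 + 2 \cdot 103684\right)} = \sqrt{70500 + \left(-612 + 207368\right)} = \sqrt{70500 + 206756} = \sqrt{277256} = 2 \sqrt{69314}$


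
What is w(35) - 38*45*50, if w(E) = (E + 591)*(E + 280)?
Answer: 111690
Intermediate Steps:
w(E) = (280 + E)*(591 + E) (w(E) = (591 + E)*(280 + E) = (280 + E)*(591 + E))
w(35) - 38*45*50 = (165480 + 35**2 + 871*35) - 38*45*50 = (165480 + 1225 + 30485) - 1710*50 = 197190 - 85500 = 111690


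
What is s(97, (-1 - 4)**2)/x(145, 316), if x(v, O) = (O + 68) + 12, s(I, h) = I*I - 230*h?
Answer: 3659/396 ≈ 9.2399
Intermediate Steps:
s(I, h) = I**2 - 230*h
x(v, O) = 80 + O (x(v, O) = (68 + O) + 12 = 80 + O)
s(97, (-1 - 4)**2)/x(145, 316) = (97**2 - 230*(-1 - 4)**2)/(80 + 316) = (9409 - 230*(-5)**2)/396 = (9409 - 230*25)*(1/396) = (9409 - 5750)*(1/396) = 3659*(1/396) = 3659/396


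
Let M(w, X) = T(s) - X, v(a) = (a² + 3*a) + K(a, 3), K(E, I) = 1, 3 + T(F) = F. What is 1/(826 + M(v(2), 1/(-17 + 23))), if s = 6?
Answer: 6/4973 ≈ 0.0012065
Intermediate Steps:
T(F) = -3 + F
v(a) = 1 + a² + 3*a (v(a) = (a² + 3*a) + 1 = 1 + a² + 3*a)
M(w, X) = 3 - X (M(w, X) = (-3 + 6) - X = 3 - X)
1/(826 + M(v(2), 1/(-17 + 23))) = 1/(826 + (3 - 1/(-17 + 23))) = 1/(826 + (3 - 1/6)) = 1/(826 + (3 - 1*⅙)) = 1/(826 + (3 - ⅙)) = 1/(826 + 17/6) = 1/(4973/6) = 6/4973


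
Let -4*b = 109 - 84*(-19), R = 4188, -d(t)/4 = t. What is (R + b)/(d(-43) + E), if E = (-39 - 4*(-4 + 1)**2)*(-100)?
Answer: 15047/30688 ≈ 0.49032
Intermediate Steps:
d(t) = -4*t
b = -1705/4 (b = -(109 - 84*(-19))/4 = -(109 + 1596)/4 = -1/4*1705 = -1705/4 ≈ -426.25)
E = 7500 (E = (-39 - 4*(-3)**2)*(-100) = (-39 - 4*9)*(-100) = (-39 - 36)*(-100) = -75*(-100) = 7500)
(R + b)/(d(-43) + E) = (4188 - 1705/4)/(-4*(-43) + 7500) = 15047/(4*(172 + 7500)) = (15047/4)/7672 = (15047/4)*(1/7672) = 15047/30688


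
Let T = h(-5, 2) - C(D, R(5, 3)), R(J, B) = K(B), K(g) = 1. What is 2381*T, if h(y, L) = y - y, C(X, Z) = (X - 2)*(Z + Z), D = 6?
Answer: -19048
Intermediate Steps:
R(J, B) = 1
C(X, Z) = 2*Z*(-2 + X) (C(X, Z) = (-2 + X)*(2*Z) = 2*Z*(-2 + X))
h(y, L) = 0
T = -8 (T = 0 - 2*(-2 + 6) = 0 - 2*4 = 0 - 1*8 = 0 - 8 = -8)
2381*T = 2381*(-8) = -19048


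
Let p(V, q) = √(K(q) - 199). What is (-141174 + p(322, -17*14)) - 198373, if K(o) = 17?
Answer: -339547 + I*√182 ≈ -3.3955e+5 + 13.491*I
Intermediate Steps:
p(V, q) = I*√182 (p(V, q) = √(17 - 199) = √(-182) = I*√182)
(-141174 + p(322, -17*14)) - 198373 = (-141174 + I*√182) - 198373 = -339547 + I*√182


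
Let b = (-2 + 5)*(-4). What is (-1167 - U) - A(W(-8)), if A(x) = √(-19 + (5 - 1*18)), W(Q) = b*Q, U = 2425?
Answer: -3592 - 4*I*√2 ≈ -3592.0 - 5.6569*I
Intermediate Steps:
b = -12 (b = 3*(-4) = -12)
W(Q) = -12*Q
A(x) = 4*I*√2 (A(x) = √(-19 + (5 - 18)) = √(-19 - 13) = √(-32) = 4*I*√2)
(-1167 - U) - A(W(-8)) = (-1167 - 1*2425) - 4*I*√2 = (-1167 - 2425) - 4*I*√2 = -3592 - 4*I*√2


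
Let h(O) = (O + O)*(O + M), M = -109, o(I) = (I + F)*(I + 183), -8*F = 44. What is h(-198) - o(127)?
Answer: 83907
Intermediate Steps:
F = -11/2 (F = -⅛*44 = -11/2 ≈ -5.5000)
o(I) = (183 + I)*(-11/2 + I) (o(I) = (I - 11/2)*(I + 183) = (-11/2 + I)*(183 + I) = (183 + I)*(-11/2 + I))
h(O) = 2*O*(-109 + O) (h(O) = (O + O)*(O - 109) = (2*O)*(-109 + O) = 2*O*(-109 + O))
h(-198) - o(127) = 2*(-198)*(-109 - 198) - (-2013/2 + 127² + (355/2)*127) = 2*(-198)*(-307) - (-2013/2 + 16129 + 45085/2) = 121572 - 1*37665 = 121572 - 37665 = 83907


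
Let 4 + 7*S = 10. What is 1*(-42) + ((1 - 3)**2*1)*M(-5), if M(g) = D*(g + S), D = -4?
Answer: 170/7 ≈ 24.286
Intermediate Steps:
S = 6/7 (S = -4/7 + (1/7)*10 = -4/7 + 10/7 = 6/7 ≈ 0.85714)
M(g) = -24/7 - 4*g (M(g) = -4*(g + 6/7) = -4*(6/7 + g) = -24/7 - 4*g)
1*(-42) + ((1 - 3)**2*1)*M(-5) = 1*(-42) + ((1 - 3)**2*1)*(-24/7 - 4*(-5)) = -42 + ((-2)**2*1)*(-24/7 + 20) = -42 + (4*1)*(116/7) = -42 + 4*(116/7) = -42 + 464/7 = 170/7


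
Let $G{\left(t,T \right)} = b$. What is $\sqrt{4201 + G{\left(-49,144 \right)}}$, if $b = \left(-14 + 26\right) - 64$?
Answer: $3 \sqrt{461} \approx 64.413$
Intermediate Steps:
$b = -52$ ($b = 12 - 64 = -52$)
$G{\left(t,T \right)} = -52$
$\sqrt{4201 + G{\left(-49,144 \right)}} = \sqrt{4201 - 52} = \sqrt{4149} = 3 \sqrt{461}$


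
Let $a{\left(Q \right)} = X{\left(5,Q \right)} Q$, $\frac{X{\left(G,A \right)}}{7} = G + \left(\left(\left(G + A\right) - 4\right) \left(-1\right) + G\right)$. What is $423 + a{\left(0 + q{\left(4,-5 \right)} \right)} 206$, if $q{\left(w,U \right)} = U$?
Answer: $-100517$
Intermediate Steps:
$X{\left(G,A \right)} = 28 - 7 A + 7 G$ ($X{\left(G,A \right)} = 7 \left(G + \left(\left(\left(G + A\right) - 4\right) \left(-1\right) + G\right)\right) = 7 \left(G + \left(\left(\left(A + G\right) - 4\right) \left(-1\right) + G\right)\right) = 7 \left(G + \left(\left(-4 + A + G\right) \left(-1\right) + G\right)\right) = 7 \left(G + \left(\left(4 - A - G\right) + G\right)\right) = 7 \left(G - \left(-4 + A\right)\right) = 7 \left(4 + G - A\right) = 28 - 7 A + 7 G$)
$a{\left(Q \right)} = Q \left(63 - 7 Q\right)$ ($a{\left(Q \right)} = \left(28 - 7 Q + 7 \cdot 5\right) Q = \left(28 - 7 Q + 35\right) Q = \left(63 - 7 Q\right) Q = Q \left(63 - 7 Q\right)$)
$423 + a{\left(0 + q{\left(4,-5 \right)} \right)} 206 = 423 + 7 \left(0 - 5\right) \left(9 - \left(0 - 5\right)\right) 206 = 423 + 7 \left(-5\right) \left(9 - -5\right) 206 = 423 + 7 \left(-5\right) \left(9 + 5\right) 206 = 423 + 7 \left(-5\right) 14 \cdot 206 = 423 - 100940 = -100517$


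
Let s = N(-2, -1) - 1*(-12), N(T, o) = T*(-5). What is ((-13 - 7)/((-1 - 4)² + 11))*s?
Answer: -110/9 ≈ -12.222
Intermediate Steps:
N(T, o) = -5*T
s = 22 (s = -5*(-2) - 1*(-12) = 10 + 12 = 22)
((-13 - 7)/((-1 - 4)² + 11))*s = ((-13 - 7)/((-1 - 4)² + 11))*22 = -20/((-5)² + 11)*22 = -20/(25 + 11)*22 = -20/36*22 = -20*1/36*22 = -5/9*22 = -110/9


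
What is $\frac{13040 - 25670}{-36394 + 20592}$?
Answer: $\frac{6315}{7901} \approx 0.79927$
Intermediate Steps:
$\frac{13040 - 25670}{-36394 + 20592} = \frac{13040 - 25670}{-15802} = \left(-12630\right) \left(- \frac{1}{15802}\right) = \frac{6315}{7901}$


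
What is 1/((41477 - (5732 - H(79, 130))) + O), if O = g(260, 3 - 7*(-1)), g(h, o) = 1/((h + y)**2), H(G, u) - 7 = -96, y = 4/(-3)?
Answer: 602176/21471187465 ≈ 2.8046e-5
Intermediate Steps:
y = -4/3 (y = 4*(-1/3) = -4/3 ≈ -1.3333)
H(G, u) = -89 (H(G, u) = 7 - 96 = -89)
g(h, o) = (-4/3 + h)**(-2) (g(h, o) = 1/((h - 4/3)**2) = 1/((-4/3 + h)**2) = (-4/3 + h)**(-2))
O = 9/602176 (O = 9/(-4 + 3*260)**2 = 9/(-4 + 780)**2 = 9/776**2 = 9*(1/602176) = 9/602176 ≈ 1.4946e-5)
1/((41477 - (5732 - H(79, 130))) + O) = 1/((41477 - (5732 - 1*(-89))) + 9/602176) = 1/((41477 - (5732 + 89)) + 9/602176) = 1/((41477 - 1*5821) + 9/602176) = 1/((41477 - 5821) + 9/602176) = 1/(35656 + 9/602176) = 1/(21471187465/602176) = 602176/21471187465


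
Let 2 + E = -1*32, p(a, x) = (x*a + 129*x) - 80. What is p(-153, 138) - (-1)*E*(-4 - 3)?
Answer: -3154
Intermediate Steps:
p(a, x) = -80 + 129*x + a*x (p(a, x) = (a*x + 129*x) - 80 = (129*x + a*x) - 80 = -80 + 129*x + a*x)
E = -34 (E = -2 - 1*32 = -2 - 32 = -34)
p(-153, 138) - (-1)*E*(-4 - 3) = (-80 + 129*138 - 153*138) - (-1)*(-34*(-4 - 3)) = (-80 + 17802 - 21114) - (-1)*(-34*(-7)) = -3392 - (-1)*238 = -3392 - 1*(-238) = -3392 + 238 = -3154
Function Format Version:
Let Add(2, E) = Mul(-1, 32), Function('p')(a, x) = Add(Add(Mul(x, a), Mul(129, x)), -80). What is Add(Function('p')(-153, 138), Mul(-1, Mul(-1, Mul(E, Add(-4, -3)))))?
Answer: -3154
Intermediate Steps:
Function('p')(a, x) = Add(-80, Mul(129, x), Mul(a, x)) (Function('p')(a, x) = Add(Add(Mul(a, x), Mul(129, x)), -80) = Add(Add(Mul(129, x), Mul(a, x)), -80) = Add(-80, Mul(129, x), Mul(a, x)))
E = -34 (E = Add(-2, Mul(-1, 32)) = Add(-2, -32) = -34)
Add(Function('p')(-153, 138), Mul(-1, Mul(-1, Mul(E, Add(-4, -3))))) = Add(Add(-80, Mul(129, 138), Mul(-153, 138)), Mul(-1, Mul(-1, Mul(-34, Add(-4, -3))))) = Add(Add(-80, 17802, -21114), Mul(-1, Mul(-1, Mul(-34, -7)))) = Add(-3392, Mul(-1, Mul(-1, 238))) = Add(-3392, Mul(-1, -238)) = Add(-3392, 238) = -3154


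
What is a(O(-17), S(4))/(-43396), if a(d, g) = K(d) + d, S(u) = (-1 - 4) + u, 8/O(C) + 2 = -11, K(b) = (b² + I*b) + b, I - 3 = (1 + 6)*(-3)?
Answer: -432/1833481 ≈ -0.00023562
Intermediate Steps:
I = -18 (I = 3 + (1 + 6)*(-3) = 3 + 7*(-3) = 3 - 21 = -18)
K(b) = b² - 17*b (K(b) = (b² - 18*b) + b = b² - 17*b)
O(C) = -8/13 (O(C) = 8/(-2 - 11) = 8/(-13) = 8*(-1/13) = -8/13)
S(u) = -5 + u
a(d, g) = d + d*(-17 + d) (a(d, g) = d*(-17 + d) + d = d + d*(-17 + d))
a(O(-17), S(4))/(-43396) = -8*(-16 - 8/13)/13/(-43396) = -8/13*(-216/13)*(-1/43396) = (1728/169)*(-1/43396) = -432/1833481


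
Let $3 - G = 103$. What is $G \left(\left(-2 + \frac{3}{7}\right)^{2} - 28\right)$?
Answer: $\frac{125100}{49} \approx 2553.1$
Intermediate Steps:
$G = -100$ ($G = 3 - 103 = -100$)
$G \left(\left(-2 + \frac{3}{7}\right)^{2} - 28\right) = - 100 \left(\left(-2 + \frac{3}{7}\right)^{2} - 28\right) = - 100 \left(\left(- \frac{11}{7}\right)^{2} - 28\right) = - 100 \left(\frac{121}{49} - 28\right) = \left(-100\right) \left(- \frac{1251}{49}\right) = \frac{125100}{49}$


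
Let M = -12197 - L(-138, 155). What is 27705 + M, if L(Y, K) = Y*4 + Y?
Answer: 16198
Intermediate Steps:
L(Y, K) = 5*Y (L(Y, K) = 4*Y + Y = 5*Y)
M = -11507 (M = -12197 - 5*(-138) = -12197 - 1*(-690) = -12197 + 690 = -11507)
27705 + M = 27705 - 11507 = 16198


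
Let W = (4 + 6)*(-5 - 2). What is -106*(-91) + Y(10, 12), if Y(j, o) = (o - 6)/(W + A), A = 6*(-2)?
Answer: 395483/41 ≈ 9645.9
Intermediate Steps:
A = -12
W = -70 (W = 10*(-7) = -70)
Y(j, o) = 3/41 - o/82 (Y(j, o) = (o - 6)/(-70 - 12) = (-6 + o)/(-82) = (-6 + o)*(-1/82) = 3/41 - o/82)
-106*(-91) + Y(10, 12) = -106*(-91) + (3/41 - 1/82*12) = 9646 + (3/41 - 6/41) = 9646 - 3/41 = 395483/41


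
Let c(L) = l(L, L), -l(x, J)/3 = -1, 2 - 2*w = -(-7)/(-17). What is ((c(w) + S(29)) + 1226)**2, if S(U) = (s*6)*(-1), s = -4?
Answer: 1570009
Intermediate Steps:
w = 41/34 (w = 1 - (-1)*(-7/(-17))/2 = 1 - (-1)*(-7*(-1/17))/2 = 1 - (-1)*7/(2*17) = 1 - 1/2*(-7/17) = 1 + 7/34 = 41/34 ≈ 1.2059)
l(x, J) = 3 (l(x, J) = -3*(-1) = 3)
c(L) = 3
S(U) = 24 (S(U) = -4*6*(-1) = -24*(-1) = 24)
((c(w) + S(29)) + 1226)**2 = ((3 + 24) + 1226)**2 = (27 + 1226)**2 = 1253**2 = 1570009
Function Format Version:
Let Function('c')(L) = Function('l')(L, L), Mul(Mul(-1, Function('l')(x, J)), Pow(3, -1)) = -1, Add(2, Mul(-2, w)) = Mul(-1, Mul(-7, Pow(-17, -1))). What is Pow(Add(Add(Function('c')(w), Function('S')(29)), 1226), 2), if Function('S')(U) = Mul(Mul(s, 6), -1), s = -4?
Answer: 1570009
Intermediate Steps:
w = Rational(41, 34) (w = Add(1, Mul(Rational(-1, 2), Mul(-1, Mul(-7, Pow(-17, -1))))) = Add(1, Mul(Rational(-1, 2), Mul(-1, Mul(-7, Rational(-1, 17))))) = Add(1, Mul(Rational(-1, 2), Mul(-1, Rational(7, 17)))) = Add(1, Mul(Rational(-1, 2), Rational(-7, 17))) = Add(1, Rational(7, 34)) = Rational(41, 34) ≈ 1.2059)
Function('l')(x, J) = 3 (Function('l')(x, J) = Mul(-3, -1) = 3)
Function('c')(L) = 3
Function('S')(U) = 24 (Function('S')(U) = Mul(Mul(-4, 6), -1) = Mul(-24, -1) = 24)
Pow(Add(Add(Function('c')(w), Function('S')(29)), 1226), 2) = Pow(Add(Add(3, 24), 1226), 2) = Pow(Add(27, 1226), 2) = Pow(1253, 2) = 1570009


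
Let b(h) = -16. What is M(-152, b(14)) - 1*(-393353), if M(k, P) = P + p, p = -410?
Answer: 392927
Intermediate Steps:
M(k, P) = -410 + P (M(k, P) = P - 410 = -410 + P)
M(-152, b(14)) - 1*(-393353) = (-410 - 16) - 1*(-393353) = -426 + 393353 = 392927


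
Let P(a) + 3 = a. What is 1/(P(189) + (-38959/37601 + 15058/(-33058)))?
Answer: 621506929/114673237554 ≈ 0.0054198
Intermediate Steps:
P(a) = -3 + a
1/(P(189) + (-38959/37601 + 15058/(-33058))) = 1/((-3 + 189) + (-38959/37601 + 15058/(-33058))) = 1/(186 + (-38959*1/37601 + 15058*(-1/33058))) = 1/(186 + (-38959/37601 - 7529/16529)) = 1/(186 - 927051240/621506929) = 1/(114673237554/621506929) = 621506929/114673237554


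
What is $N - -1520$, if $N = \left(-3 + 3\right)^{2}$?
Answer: $1520$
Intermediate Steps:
$N = 0$ ($N = 0^{2} = 0$)
$N - -1520 = 0 - -1520 = 0 + 1520 = 1520$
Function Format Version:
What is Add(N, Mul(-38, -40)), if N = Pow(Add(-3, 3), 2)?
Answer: 1520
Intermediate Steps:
N = 0 (N = Pow(0, 2) = 0)
Add(N, Mul(-38, -40)) = Add(0, Mul(-38, -40)) = Add(0, 1520) = 1520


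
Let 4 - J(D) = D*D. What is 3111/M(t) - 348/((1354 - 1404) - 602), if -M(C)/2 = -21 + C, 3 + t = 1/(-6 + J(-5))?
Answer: 13804437/211574 ≈ 65.246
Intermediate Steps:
J(D) = 4 - D² (J(D) = 4 - D*D = 4 - D²)
t = -82/27 (t = -3 + 1/(-6 + (4 - 1*(-5)²)) = -3 + 1/(-6 + (4 - 1*25)) = -3 + 1/(-6 + (4 - 25)) = -3 + 1/(-6 - 21) = -3 + 1/(-27) = -3 - 1/27 = -82/27 ≈ -3.0370)
M(C) = 42 - 2*C (M(C) = -2*(-21 + C) = 42 - 2*C)
3111/M(t) - 348/((1354 - 1404) - 602) = 3111/(42 - 2*(-82/27)) - 348/((1354 - 1404) - 602) = 3111/(42 + 164/27) - 348/(-50 - 602) = 3111/(1298/27) - 348/(-652) = 3111*(27/1298) - 348*(-1/652) = 83997/1298 + 87/163 = 13804437/211574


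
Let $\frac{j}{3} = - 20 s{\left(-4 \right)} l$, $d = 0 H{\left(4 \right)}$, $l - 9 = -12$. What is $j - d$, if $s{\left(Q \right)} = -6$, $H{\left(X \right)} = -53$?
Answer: $-1080$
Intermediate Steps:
$l = -3$ ($l = 9 - 12 = -3$)
$d = 0$ ($d = 0 \left(-53\right) = 0$)
$j = -1080$ ($j = 3 \left(-20\right) \left(-6\right) \left(-3\right) = 3 \cdot 120 \left(-3\right) = 3 \left(-360\right) = -1080$)
$j - d = -1080 - 0 = -1080 + 0 = -1080$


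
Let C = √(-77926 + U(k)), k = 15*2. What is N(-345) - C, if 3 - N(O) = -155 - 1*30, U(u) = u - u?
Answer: 188 - I*√77926 ≈ 188.0 - 279.15*I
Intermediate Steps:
k = 30
U(u) = 0
N(O) = 188 (N(O) = 3 - (-155 - 1*30) = 3 - (-155 - 30) = 3 - 1*(-185) = 3 + 185 = 188)
C = I*√77926 (C = √(-77926 + 0) = √(-77926) = I*√77926 ≈ 279.15*I)
N(-345) - C = 188 - I*√77926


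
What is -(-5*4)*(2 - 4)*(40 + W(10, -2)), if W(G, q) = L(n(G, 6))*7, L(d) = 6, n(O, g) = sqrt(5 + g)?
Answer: -3280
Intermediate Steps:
W(G, q) = 42 (W(G, q) = 6*7 = 42)
-(-5*4)*(2 - 4)*(40 + W(10, -2)) = -(-5*4)*(2 - 4)*(40 + 42) = -(-20*(-2))*82 = -40*82 = -1*3280 = -3280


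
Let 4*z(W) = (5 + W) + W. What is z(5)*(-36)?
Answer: -135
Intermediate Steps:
z(W) = 5/4 + W/2 (z(W) = ((5 + W) + W)/4 = (5 + 2*W)/4 = 5/4 + W/2)
z(5)*(-36) = (5/4 + (½)*5)*(-36) = (5/4 + 5/2)*(-36) = (15/4)*(-36) = -135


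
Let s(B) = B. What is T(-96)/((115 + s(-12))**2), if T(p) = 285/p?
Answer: -95/339488 ≈ -0.00027983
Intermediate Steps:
T(-96)/((115 + s(-12))**2) = (285/(-96))/((115 - 12)**2) = (285*(-1/96))/(103**2) = -95/32/10609 = -95/32*1/10609 = -95/339488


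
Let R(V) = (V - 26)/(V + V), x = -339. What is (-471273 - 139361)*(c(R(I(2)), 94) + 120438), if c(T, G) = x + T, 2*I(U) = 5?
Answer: -366668313931/5 ≈ -7.3334e+10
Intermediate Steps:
I(U) = 5/2 (I(U) = (½)*5 = 5/2)
R(V) = (-26 + V)/(2*V) (R(V) = (-26 + V)/((2*V)) = (-26 + V)*(1/(2*V)) = (-26 + V)/(2*V))
c(T, G) = -339 + T
(-471273 - 139361)*(c(R(I(2)), 94) + 120438) = (-471273 - 139361)*((-339 + (-26 + 5/2)/(2*(5/2))) + 120438) = -610634*((-339 + (½)*(⅖)*(-47/2)) + 120438) = -610634*((-339 - 47/10) + 120438) = -610634*(-3437/10 + 120438) = -610634*1200943/10 = -366668313931/5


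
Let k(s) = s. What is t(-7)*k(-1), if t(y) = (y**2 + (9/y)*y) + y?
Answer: -51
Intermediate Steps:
t(y) = 9 + y + y**2 (t(y) = (y**2 + 9) + y = (9 + y**2) + y = 9 + y + y**2)
t(-7)*k(-1) = (9 - 7 + (-7)**2)*(-1) = (9 - 7 + 49)*(-1) = 51*(-1) = -51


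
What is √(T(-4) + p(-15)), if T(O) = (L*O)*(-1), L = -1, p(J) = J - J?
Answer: 2*I ≈ 2.0*I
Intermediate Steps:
p(J) = 0
T(O) = O (T(O) = -O*(-1) = O)
√(T(-4) + p(-15)) = √(-4 + 0) = √(-4) = 2*I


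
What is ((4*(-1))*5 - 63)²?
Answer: 6889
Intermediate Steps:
((4*(-1))*5 - 63)² = (-4*5 - 63)² = (-20 - 63)² = (-83)² = 6889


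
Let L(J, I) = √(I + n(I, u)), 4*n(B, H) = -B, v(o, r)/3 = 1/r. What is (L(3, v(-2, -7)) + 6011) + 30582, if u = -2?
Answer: 36593 + 3*I*√7/14 ≈ 36593.0 + 0.56695*I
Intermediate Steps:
v(o, r) = 3/r
n(B, H) = -B/4 (n(B, H) = (-B)/4 = -B/4)
L(J, I) = √3*√I/2 (L(J, I) = √(I - I/4) = √(3*I/4) = √3*√I/2)
(L(3, v(-2, -7)) + 6011) + 30582 = (√3*√(3/(-7))/2 + 6011) + 30582 = (√3*√(3*(-⅐))/2 + 6011) + 30582 = (√3*√(-3/7)/2 + 6011) + 30582 = (√3*(I*√21/7)/2 + 6011) + 30582 = (3*I*√7/14 + 6011) + 30582 = (6011 + 3*I*√7/14) + 30582 = 36593 + 3*I*√7/14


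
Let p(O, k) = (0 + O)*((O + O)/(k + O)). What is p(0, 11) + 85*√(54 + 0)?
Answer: 255*√6 ≈ 624.62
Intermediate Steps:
p(O, k) = 2*O²/(O + k) (p(O, k) = O*((2*O)/(O + k)) = O*(2*O/(O + k)) = 2*O²/(O + k))
p(0, 11) + 85*√(54 + 0) = 2*0²/(0 + 11) + 85*√(54 + 0) = 2*0/11 + 85*√54 = 2*0*(1/11) + 85*(3*√6) = 0 + 255*√6 = 255*√6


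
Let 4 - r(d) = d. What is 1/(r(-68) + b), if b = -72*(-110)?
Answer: 1/7992 ≈ 0.00012513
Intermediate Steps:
r(d) = 4 - d
b = 7920
1/(r(-68) + b) = 1/((4 - 1*(-68)) + 7920) = 1/((4 + 68) + 7920) = 1/(72 + 7920) = 1/7992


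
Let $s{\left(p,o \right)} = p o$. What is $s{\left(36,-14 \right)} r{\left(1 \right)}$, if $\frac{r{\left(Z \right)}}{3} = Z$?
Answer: $-1512$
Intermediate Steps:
$s{\left(p,o \right)} = o p$
$r{\left(Z \right)} = 3 Z$
$s{\left(36,-14 \right)} r{\left(1 \right)} = \left(-14\right) 36 \cdot 3 \cdot 1 = \left(-504\right) 3 = -1512$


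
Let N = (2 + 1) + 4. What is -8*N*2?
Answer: -112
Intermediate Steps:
N = 7 (N = 3 + 4 = 7)
-8*N*2 = -8*7*2 = -56*2 = -112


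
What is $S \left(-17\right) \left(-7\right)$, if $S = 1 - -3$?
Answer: $476$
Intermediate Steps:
$S = 4$ ($S = 1 + 3 = 4$)
$S \left(-17\right) \left(-7\right) = 4 \left(-17\right) \left(-7\right) = \left(-68\right) \left(-7\right) = 476$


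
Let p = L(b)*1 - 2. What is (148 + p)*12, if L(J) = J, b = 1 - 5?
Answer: 1704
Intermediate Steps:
b = -4
p = -6 (p = -4*1 - 2 = -4 - 2 = -6)
(148 + p)*12 = (148 - 6)*12 = 142*12 = 1704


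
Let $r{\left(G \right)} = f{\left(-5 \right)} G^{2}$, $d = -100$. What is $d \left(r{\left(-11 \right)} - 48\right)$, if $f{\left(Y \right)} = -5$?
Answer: $65300$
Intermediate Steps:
$r{\left(G \right)} = - 5 G^{2}$
$d \left(r{\left(-11 \right)} - 48\right) = - 100 \left(- 5 \left(-11\right)^{2} - 48\right) = - 100 \left(\left(-5\right) 121 - 48\right) = - 100 \left(-605 - 48\right) = \left(-100\right) \left(-653\right) = 65300$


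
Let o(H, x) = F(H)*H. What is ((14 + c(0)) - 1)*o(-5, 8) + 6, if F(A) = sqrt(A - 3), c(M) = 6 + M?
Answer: 6 - 190*I*sqrt(2) ≈ 6.0 - 268.7*I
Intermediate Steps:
F(A) = sqrt(-3 + A)
o(H, x) = H*sqrt(-3 + H) (o(H, x) = sqrt(-3 + H)*H = H*sqrt(-3 + H))
((14 + c(0)) - 1)*o(-5, 8) + 6 = ((14 + (6 + 0)) - 1)*(-5*sqrt(-3 - 5)) + 6 = ((14 + 6) - 1)*(-10*I*sqrt(2)) + 6 = (20 - 1)*(-10*I*sqrt(2)) + 6 = 19*(-10*I*sqrt(2)) + 6 = -190*I*sqrt(2) + 6 = 6 - 190*I*sqrt(2)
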